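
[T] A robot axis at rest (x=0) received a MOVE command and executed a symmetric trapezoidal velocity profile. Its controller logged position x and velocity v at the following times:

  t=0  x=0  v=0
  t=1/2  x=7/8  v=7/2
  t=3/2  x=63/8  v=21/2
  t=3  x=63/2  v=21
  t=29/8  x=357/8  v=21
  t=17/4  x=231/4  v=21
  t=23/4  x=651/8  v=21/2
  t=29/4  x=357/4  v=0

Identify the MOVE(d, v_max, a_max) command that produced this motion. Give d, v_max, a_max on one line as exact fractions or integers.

final state: t=29/4, x=357/4, v=0 → d = 357/4
a_max = (7/2−0)/(1/2−0) = 7
max v = 21 over t∈[3,17/4] → v_max = 21
check: 21·(3+5/4) = 357/4 ✓

d=357/4 v_max=21 a_max=7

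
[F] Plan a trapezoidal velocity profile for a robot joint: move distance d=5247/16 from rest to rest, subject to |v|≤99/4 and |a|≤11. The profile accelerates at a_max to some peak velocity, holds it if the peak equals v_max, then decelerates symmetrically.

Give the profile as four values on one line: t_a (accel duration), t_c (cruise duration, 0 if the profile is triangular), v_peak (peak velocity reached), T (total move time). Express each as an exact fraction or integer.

(v_max)²/a_max = (99/4)²/11 = 891/16
5247/16 ≥ 891/16 → trapezoidal
t_a = (99/4)/11 = 9/4; v_peak = 99/4
d_cruise = 5247/16 − 891/16 = 1089/4; t_c = (1089/4)/(99/4) = 11
T = 2·9/4 + 11 = 31/2

t_a=9/4 t_c=11 v_peak=99/4 T=31/2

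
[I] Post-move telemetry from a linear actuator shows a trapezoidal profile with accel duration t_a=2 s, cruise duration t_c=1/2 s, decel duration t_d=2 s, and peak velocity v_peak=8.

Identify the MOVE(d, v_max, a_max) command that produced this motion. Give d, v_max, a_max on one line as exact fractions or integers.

d=20 v_max=8 a_max=4

a_max = 8/2 = 4
d_a = ½·8·2 = 8; d_c = 8·1/2 = 4
d = 2·8 + 4 = 20
t_c = 1/2 > 0 → v_max = v_peak = 8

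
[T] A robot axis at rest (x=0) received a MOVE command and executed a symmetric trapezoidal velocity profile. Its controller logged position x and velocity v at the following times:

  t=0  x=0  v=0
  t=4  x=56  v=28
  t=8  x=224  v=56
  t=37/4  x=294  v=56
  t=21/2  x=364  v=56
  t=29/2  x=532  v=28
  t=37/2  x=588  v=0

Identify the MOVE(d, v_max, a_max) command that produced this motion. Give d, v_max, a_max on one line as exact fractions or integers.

final state: t=37/2, x=588, v=0 → d = 588
a_max = (28−0)/(4−0) = 7
max v = 56 over t∈[8,21/2] → v_max = 56
check: 56·(8+5/2) = 588 ✓

d=588 v_max=56 a_max=7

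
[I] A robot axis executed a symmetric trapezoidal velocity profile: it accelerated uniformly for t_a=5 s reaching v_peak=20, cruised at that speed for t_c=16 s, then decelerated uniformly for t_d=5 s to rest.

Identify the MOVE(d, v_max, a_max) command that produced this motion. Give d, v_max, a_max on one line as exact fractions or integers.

a_max = 20/5 = 4
d_a = ½·20·5 = 50; d_c = 20·16 = 320
d = 2·50 + 320 = 420
t_c = 16 > 0 → v_max = v_peak = 20

d=420 v_max=20 a_max=4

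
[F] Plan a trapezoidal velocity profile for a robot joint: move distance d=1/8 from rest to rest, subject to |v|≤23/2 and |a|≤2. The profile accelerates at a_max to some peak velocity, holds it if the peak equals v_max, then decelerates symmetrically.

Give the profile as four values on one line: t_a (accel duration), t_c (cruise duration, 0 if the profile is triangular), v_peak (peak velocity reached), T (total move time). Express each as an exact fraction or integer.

t_a=1/4 t_c=0 v_peak=1/2 T=1/2

(v_max)²/a_max = (23/2)²/2 = 529/8
1/8 < 529/8 so t_c = 0
v_peak = √(1/8·2) = √(1/4) = 1/2
t_a = (1/2)/2 = 1/4; t_c = 0
T = 2·1/4 = 1/2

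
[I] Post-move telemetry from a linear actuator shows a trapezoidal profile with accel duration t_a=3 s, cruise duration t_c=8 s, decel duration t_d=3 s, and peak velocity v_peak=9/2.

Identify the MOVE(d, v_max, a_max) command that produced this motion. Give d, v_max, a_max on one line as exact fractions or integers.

a_max = (9/2)/3 = 3/2
d_a = ½·9/2·3 = 27/4; d_c = 9/2·8 = 36
d = 2·27/4 + 36 = 99/2
t_c = 8 > 0 ⇒ limit active, v_max = 9/2

d=99/2 v_max=9/2 a_max=3/2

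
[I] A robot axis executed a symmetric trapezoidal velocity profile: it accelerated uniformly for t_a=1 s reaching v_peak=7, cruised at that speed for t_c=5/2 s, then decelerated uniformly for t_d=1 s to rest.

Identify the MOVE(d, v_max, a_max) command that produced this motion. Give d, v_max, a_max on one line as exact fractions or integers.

d=49/2 v_max=7 a_max=7

a_max = 7/1 = 7
d_a = ½·7·1 = 7/2; d_c = 7·5/2 = 35/2
d = 2·7/2 + 35/2 = 49/2
t_c = 5/2 > 0 ⇒ limit active, v_max = 7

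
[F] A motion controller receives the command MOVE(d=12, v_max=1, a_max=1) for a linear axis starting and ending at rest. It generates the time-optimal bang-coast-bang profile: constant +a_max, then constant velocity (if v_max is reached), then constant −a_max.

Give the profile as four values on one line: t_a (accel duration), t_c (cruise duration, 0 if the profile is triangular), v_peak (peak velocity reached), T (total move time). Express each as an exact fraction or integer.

vₘ²/aₘ = 1²/1 = 1
12 ≥ 1 ⇒ cruise phase
t_a = 1/1 = 1; v_peak = 1
d_cruise = 12 − 1 = 11; t_c = 11/1 = 11
T = 2·1 + 11 = 13

t_a=1 t_c=11 v_peak=1 T=13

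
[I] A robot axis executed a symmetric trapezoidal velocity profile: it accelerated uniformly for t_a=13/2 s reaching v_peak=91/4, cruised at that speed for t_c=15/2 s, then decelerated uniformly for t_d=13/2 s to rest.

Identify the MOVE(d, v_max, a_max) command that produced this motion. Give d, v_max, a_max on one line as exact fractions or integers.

a_max = (91/4)/(13/2) = 7/2
d_a = ½·91/4·13/2 = 1183/16; d_c = 91/4·15/2 = 1365/8
d = 2·1183/16 + 1365/8 = 637/2
t_c = 15/2 > 0 → v_max = v_peak = 91/4

d=637/2 v_max=91/4 a_max=7/2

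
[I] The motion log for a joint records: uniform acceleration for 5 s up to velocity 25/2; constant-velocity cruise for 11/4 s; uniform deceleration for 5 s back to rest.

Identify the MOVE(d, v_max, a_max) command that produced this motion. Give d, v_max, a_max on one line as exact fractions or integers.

d=775/8 v_max=25/2 a_max=5/2

a_max = (25/2)/5 = 5/2
d_a = ½·25/2·5 = 125/4; d_c = 25/2·11/4 = 275/8
d = 2·125/4 + 275/8 = 775/8
t_c = 11/4 > 0 ⇒ limit active, v_max = 25/2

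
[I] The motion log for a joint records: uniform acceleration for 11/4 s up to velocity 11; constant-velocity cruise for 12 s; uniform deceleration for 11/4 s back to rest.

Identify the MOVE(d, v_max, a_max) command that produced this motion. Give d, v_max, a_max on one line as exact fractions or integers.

a_max = 11/(11/4) = 4
d_a = ½·11·11/4 = 121/8; d_c = 11·12 = 132
d = 2·121/8 + 132 = 649/4
t_c = 12 > 0 → v_max = v_peak = 11

d=649/4 v_max=11 a_max=4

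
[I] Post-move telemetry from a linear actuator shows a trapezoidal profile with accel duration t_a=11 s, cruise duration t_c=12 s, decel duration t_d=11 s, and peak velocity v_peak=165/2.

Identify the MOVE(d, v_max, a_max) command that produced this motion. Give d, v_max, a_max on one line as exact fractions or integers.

a_max = (165/2)/11 = 15/2
d_a = ½·165/2·11 = 1815/4; d_c = 165/2·12 = 990
d = 2·1815/4 + 990 = 3795/2
t_c = 12 > 0 ⇒ limit active, v_max = 165/2

d=3795/2 v_max=165/2 a_max=15/2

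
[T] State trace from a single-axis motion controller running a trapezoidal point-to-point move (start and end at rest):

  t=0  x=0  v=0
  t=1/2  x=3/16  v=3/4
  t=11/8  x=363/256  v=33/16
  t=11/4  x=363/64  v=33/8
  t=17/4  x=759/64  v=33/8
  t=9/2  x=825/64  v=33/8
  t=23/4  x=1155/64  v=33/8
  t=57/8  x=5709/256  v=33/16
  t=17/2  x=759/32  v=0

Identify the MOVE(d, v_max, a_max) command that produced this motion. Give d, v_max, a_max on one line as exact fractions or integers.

final state: t=17/2, x=759/32, v=0 → d = 759/32
a_max = (3/4−0)/(1/2−0) = 3/2
max v = 33/8 over t∈[11/4,23/4] → v_max = 33/8
check: 33/8·(11/4+3) = 759/32 ✓

d=759/32 v_max=33/8 a_max=3/2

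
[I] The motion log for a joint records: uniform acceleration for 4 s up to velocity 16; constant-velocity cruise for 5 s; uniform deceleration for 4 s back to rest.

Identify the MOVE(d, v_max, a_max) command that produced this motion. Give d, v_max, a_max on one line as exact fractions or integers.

a_max = 16/4 = 4
d_a = ½·16·4 = 32; d_c = 16·5 = 80
d = 2·32 + 80 = 144
t_c = 5 > 0 so v_max = 16

d=144 v_max=16 a_max=4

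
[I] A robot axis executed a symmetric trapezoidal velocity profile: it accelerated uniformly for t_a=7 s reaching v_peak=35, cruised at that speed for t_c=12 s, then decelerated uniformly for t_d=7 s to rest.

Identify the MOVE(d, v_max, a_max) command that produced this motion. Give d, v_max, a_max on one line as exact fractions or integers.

d=665 v_max=35 a_max=5

a_max = 35/7 = 5
d_a = ½·35·7 = 245/2; d_c = 35·12 = 420
d = 2·245/2 + 420 = 665
t_c = 12 > 0 so v_max = 35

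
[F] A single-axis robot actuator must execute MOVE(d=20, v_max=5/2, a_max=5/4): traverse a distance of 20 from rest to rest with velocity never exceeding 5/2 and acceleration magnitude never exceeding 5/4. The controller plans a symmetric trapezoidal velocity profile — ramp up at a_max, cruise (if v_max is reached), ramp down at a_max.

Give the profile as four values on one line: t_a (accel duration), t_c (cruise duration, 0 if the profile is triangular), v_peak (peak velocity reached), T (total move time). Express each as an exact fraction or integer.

vₘ²/aₘ = (5/2)²/(5/4) = 5
20 ≥ 5 so v_max reached
t_a = (5/2)/(5/4) = 2; v_peak = 5/2
d_cruise = 20 − 5 = 15; t_c = 15/(5/2) = 6
T = 2·2 + 6 = 10

t_a=2 t_c=6 v_peak=5/2 T=10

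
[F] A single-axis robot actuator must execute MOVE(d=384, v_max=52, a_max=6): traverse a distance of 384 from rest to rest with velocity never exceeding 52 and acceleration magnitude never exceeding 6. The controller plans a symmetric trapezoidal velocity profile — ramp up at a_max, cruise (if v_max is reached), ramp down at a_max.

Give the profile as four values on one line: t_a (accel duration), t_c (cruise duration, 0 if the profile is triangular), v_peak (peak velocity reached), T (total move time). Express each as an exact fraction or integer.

t_a=8 t_c=0 v_peak=48 T=16

(v_max)²/a_max = 52²/6 = 1352/3
384 < 1352/3 so t_c = 0
v_peak = √(384·6) = √2304 = 48
t_a = 48/6 = 8; t_c = 0
T = 2·8 = 16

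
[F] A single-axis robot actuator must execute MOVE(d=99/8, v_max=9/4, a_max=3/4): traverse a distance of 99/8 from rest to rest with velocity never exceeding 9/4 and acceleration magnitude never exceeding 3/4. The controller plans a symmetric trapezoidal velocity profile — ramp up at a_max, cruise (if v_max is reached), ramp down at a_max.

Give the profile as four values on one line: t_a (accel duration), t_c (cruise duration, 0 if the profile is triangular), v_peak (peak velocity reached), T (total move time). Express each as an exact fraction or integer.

(v_max)²/a_max = (9/4)²/(3/4) = 27/4
99/8 ≥ 27/4 → trapezoidal
t_a = (9/4)/(3/4) = 3; v_peak = 9/4
d_cruise = 99/8 − 27/4 = 45/8; t_c = (45/8)/(9/4) = 5/2
T = 2·3 + 5/2 = 17/2

t_a=3 t_c=5/2 v_peak=9/4 T=17/2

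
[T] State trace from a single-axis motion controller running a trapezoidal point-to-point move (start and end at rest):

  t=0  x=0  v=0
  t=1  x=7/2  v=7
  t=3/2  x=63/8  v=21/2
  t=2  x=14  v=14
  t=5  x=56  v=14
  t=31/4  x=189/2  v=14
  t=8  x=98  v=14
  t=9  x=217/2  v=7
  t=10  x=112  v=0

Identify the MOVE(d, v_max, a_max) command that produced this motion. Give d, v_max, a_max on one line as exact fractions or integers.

d=112 v_max=14 a_max=7

final state: t=10, x=112, v=0 → d = 112
a_max = (7−0)/(1−0) = 7
max v = 14 over t∈[2,8] → v_max = 14
check: 14·(2+6) = 112 ✓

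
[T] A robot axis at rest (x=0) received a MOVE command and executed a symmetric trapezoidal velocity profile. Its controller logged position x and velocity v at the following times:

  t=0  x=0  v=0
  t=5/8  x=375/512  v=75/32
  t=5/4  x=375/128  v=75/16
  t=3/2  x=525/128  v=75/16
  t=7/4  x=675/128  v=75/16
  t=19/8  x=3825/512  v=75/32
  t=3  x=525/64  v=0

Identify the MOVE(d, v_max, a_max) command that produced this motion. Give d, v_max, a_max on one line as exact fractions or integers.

d=525/64 v_max=75/16 a_max=15/4

final state: t=3, x=525/64, v=0 → d = 525/64
a_max = (75/32−0)/(5/8−0) = 15/4
max v = 75/16 over t∈[5/4,7/4] → v_max = 75/16
check: 75/16·(5/4+1/2) = 525/64 ✓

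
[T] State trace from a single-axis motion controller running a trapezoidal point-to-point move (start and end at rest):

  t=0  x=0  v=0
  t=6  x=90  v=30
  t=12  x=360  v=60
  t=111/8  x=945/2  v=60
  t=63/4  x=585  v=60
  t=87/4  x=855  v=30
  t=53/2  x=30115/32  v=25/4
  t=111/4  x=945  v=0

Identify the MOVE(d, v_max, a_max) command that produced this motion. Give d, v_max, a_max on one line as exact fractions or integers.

d=945 v_max=60 a_max=5

final state: t=111/4, x=945, v=0 → d = 945
a_max = (30−0)/(6−0) = 5
max v = 60 over t∈[12,63/4] → v_max = 60
check: 60·(12+15/4) = 945 ✓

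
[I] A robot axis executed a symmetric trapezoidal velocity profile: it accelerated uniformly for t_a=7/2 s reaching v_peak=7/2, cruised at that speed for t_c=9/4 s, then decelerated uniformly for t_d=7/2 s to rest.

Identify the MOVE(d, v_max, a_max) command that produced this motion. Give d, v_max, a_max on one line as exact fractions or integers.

a_max = (7/2)/(7/2) = 1
d_a = ½·7/2·7/2 = 49/8; d_c = 7/2·9/4 = 63/8
d = 2·49/8 + 63/8 = 161/8
t_c = 9/4 > 0 → v_max = v_peak = 7/2

d=161/8 v_max=7/2 a_max=1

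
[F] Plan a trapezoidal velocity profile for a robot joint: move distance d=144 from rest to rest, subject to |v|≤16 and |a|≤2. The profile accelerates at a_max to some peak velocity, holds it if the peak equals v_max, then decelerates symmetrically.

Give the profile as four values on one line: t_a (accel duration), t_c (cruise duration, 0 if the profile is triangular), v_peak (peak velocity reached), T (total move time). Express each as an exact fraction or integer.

t_a=8 t_c=1 v_peak=16 T=17

v_max²/a_max = 16²/2 = 128
144 ≥ 128 so v_max reached
t_a = 16/2 = 8; v_peak = 16
d_cruise = 144 − 128 = 16; t_c = 16/16 = 1
T = 2·8 + 1 = 17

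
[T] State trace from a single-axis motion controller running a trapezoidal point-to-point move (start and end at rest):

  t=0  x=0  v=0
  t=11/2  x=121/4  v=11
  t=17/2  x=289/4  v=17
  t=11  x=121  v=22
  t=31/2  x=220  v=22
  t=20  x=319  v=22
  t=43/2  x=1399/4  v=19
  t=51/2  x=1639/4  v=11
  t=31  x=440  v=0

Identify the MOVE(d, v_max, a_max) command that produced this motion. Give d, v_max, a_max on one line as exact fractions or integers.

final state: t=31, x=440, v=0 → d = 440
a_max = (11−0)/(11/2−0) = 2
max v = 22 over t∈[11,20] → v_max = 22
check: 22·(11+9) = 440 ✓

d=440 v_max=22 a_max=2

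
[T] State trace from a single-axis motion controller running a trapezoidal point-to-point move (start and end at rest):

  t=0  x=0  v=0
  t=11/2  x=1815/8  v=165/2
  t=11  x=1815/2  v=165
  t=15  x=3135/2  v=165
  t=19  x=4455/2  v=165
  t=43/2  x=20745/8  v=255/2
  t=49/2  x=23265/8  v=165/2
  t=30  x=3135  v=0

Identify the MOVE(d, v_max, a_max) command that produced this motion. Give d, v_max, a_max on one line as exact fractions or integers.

final state: t=30, x=3135, v=0 → d = 3135
a_max = (165/2−0)/(11/2−0) = 15
max v = 165 over t∈[11,19] → v_max = 165
check: 165·(11+8) = 3135 ✓

d=3135 v_max=165 a_max=15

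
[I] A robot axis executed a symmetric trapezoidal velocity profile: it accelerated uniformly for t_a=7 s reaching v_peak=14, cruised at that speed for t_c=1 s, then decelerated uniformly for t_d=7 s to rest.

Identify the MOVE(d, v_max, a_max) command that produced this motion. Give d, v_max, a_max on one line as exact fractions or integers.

a_max = 14/7 = 2
d_a = ½·14·7 = 49; d_c = 14·1 = 14
d = 2·49 + 14 = 112
t_c = 1 > 0 → v_max = v_peak = 14

d=112 v_max=14 a_max=2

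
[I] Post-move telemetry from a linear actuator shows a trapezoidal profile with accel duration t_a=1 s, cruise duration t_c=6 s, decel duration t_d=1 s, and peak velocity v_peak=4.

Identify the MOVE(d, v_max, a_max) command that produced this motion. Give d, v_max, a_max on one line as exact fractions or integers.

a_max = 4/1 = 4
d_a = ½·4·1 = 2; d_c = 4·6 = 24
d = 2·2 + 24 = 28
t_c = 6 > 0 ⇒ limit active, v_max = 4

d=28 v_max=4 a_max=4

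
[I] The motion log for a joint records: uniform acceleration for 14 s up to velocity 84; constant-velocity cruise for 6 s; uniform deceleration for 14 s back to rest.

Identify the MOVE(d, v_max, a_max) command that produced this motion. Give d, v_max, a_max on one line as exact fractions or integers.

a_max = 84/14 = 6
d_a = ½·84·14 = 588; d_c = 84·6 = 504
d = 2·588 + 504 = 1680
t_c = 6 > 0 so v_max = 84

d=1680 v_max=84 a_max=6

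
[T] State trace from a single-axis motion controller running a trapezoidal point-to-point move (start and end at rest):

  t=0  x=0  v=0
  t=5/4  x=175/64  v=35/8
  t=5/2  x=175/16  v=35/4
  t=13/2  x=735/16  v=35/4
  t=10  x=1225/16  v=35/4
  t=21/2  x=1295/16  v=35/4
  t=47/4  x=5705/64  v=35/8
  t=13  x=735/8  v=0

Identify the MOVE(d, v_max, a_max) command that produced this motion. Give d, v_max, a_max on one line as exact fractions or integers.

d=735/8 v_max=35/4 a_max=7/2

final state: t=13, x=735/8, v=0 → d = 735/8
a_max = (35/8−0)/(5/4−0) = 7/2
max v = 35/4 over t∈[5/2,21/2] → v_max = 35/4
check: 35/4·(5/2+8) = 735/8 ✓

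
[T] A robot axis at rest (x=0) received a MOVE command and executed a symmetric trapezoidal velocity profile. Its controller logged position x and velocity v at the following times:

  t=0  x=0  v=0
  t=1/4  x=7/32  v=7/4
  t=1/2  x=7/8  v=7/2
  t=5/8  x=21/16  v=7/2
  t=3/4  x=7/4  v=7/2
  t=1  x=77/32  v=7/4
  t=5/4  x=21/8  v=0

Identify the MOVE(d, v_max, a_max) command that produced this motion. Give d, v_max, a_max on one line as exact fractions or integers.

final state: t=5/4, x=21/8, v=0 → d = 21/8
a_max = (7/4−0)/(1/4−0) = 7
max v = 7/2 over t∈[1/2,3/4] → v_max = 7/2
check: 7/2·(1/2+1/4) = 21/8 ✓

d=21/8 v_max=7/2 a_max=7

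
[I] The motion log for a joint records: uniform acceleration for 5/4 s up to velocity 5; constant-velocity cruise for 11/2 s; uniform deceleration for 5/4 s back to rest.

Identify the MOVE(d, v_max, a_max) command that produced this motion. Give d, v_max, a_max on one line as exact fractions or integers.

d=135/4 v_max=5 a_max=4

a_max = 5/(5/4) = 4
d_a = ½·5·5/4 = 25/8; d_c = 5·11/2 = 55/2
d = 2·25/8 + 55/2 = 135/4
t_c = 11/2 > 0 ⇒ limit active, v_max = 5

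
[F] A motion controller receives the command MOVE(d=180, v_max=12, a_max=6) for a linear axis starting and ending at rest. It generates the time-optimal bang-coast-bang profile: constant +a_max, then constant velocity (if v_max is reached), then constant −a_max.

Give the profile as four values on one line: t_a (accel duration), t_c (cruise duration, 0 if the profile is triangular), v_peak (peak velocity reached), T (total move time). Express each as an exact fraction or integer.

vₘ²/aₘ = 12²/6 = 24
180 ≥ 24 so v_max reached
t_a = 12/6 = 2; v_peak = 12
d_cruise = 180 − 24 = 156; t_c = 156/12 = 13
T = 2·2 + 13 = 17

t_a=2 t_c=13 v_peak=12 T=17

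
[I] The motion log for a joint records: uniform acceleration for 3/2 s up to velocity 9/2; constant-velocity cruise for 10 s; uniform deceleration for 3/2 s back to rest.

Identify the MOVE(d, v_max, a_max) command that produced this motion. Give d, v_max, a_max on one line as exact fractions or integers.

a_max = (9/2)/(3/2) = 3
d_a = ½·9/2·3/2 = 27/8; d_c = 9/2·10 = 45
d = 2·27/8 + 45 = 207/4
t_c = 10 > 0 → v_max = v_peak = 9/2

d=207/4 v_max=9/2 a_max=3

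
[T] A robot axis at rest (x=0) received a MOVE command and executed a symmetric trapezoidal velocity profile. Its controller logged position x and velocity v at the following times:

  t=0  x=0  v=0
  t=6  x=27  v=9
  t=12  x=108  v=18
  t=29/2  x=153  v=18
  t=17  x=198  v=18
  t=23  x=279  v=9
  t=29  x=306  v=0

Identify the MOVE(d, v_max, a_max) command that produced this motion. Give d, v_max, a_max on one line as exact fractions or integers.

final state: t=29, x=306, v=0 → d = 306
a_max = (9−0)/(6−0) = 3/2
max v = 18 over t∈[12,17] → v_max = 18
check: 18·(12+5) = 306 ✓

d=306 v_max=18 a_max=3/2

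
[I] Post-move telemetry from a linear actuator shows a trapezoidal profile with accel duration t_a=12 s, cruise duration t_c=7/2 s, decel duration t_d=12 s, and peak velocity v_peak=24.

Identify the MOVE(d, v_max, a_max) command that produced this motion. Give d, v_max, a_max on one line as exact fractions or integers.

d=372 v_max=24 a_max=2

a_max = 24/12 = 2
d_a = ½·24·12 = 144; d_c = 24·7/2 = 84
d = 2·144 + 84 = 372
t_c = 7/2 > 0 ⇒ limit active, v_max = 24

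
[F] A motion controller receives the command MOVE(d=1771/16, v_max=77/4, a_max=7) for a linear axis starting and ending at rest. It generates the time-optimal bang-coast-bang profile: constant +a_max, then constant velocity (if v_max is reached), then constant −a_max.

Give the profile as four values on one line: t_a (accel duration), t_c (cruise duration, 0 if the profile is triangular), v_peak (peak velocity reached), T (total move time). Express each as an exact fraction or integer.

t_a=11/4 t_c=3 v_peak=77/4 T=17/2

v_max²/a_max = (77/4)²/7 = 847/16
1771/16 ≥ 847/16 so v_max reached
t_a = (77/4)/7 = 11/4; v_peak = 77/4
d_cruise = 1771/16 − 847/16 = 231/4; t_c = (231/4)/(77/4) = 3
T = 2·11/4 + 3 = 17/2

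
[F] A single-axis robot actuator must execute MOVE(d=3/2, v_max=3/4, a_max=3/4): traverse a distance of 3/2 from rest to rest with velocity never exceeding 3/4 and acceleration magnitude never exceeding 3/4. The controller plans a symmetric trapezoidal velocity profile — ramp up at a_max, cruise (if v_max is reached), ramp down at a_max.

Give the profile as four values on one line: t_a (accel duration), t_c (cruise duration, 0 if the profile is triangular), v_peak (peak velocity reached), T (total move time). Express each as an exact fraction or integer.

t_a=1 t_c=1 v_peak=3/4 T=3

(v_max)²/a_max = (3/4)²/(3/4) = 3/4
3/2 ≥ 3/4 ⇒ cruise phase
t_a = (3/4)/(3/4) = 1; v_peak = 3/4
d_cruise = 3/2 − 3/4 = 3/4; t_c = (3/4)/(3/4) = 1
T = 2·1 + 1 = 3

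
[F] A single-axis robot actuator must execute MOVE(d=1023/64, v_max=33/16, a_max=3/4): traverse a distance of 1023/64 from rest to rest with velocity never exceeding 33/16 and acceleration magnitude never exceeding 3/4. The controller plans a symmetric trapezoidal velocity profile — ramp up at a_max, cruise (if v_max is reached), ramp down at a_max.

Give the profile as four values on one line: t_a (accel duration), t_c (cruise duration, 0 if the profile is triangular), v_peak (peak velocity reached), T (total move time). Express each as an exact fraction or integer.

t_a=11/4 t_c=5 v_peak=33/16 T=21/2

v_max²/a_max = (33/16)²/(3/4) = 363/64
1023/64 ≥ 363/64 so v_max reached
t_a = (33/16)/(3/4) = 11/4; v_peak = 33/16
d_cruise = 1023/64 − 363/64 = 165/16; t_c = (165/16)/(33/16) = 5
T = 2·11/4 + 5 = 21/2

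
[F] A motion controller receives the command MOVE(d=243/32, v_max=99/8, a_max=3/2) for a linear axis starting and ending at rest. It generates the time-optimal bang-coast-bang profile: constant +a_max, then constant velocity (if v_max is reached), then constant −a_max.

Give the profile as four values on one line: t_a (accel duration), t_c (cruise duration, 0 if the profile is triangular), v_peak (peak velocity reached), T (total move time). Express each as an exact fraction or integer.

vₘ²/aₘ = (99/8)²/(3/2) = 3267/32
243/32 < 3267/32 ⇒ no cruise
v_peak = √(243/32·3/2) = √(729/64) = 27/8
t_a = (27/8)/(3/2) = 9/4; t_c = 0
T = 2·9/4 = 9/2

t_a=9/4 t_c=0 v_peak=27/8 T=9/2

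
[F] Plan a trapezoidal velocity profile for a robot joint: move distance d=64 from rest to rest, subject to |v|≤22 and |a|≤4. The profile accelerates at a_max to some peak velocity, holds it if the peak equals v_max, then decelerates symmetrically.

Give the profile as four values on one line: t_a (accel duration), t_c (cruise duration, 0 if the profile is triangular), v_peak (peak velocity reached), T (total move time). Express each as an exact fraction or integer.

t_a=4 t_c=0 v_peak=16 T=8

(v_max)²/a_max = 22²/4 = 121
64 < 121 so t_c = 0
v_peak = √(64·4) = √256 = 16
t_a = 16/4 = 4; t_c = 0
T = 2·4 = 8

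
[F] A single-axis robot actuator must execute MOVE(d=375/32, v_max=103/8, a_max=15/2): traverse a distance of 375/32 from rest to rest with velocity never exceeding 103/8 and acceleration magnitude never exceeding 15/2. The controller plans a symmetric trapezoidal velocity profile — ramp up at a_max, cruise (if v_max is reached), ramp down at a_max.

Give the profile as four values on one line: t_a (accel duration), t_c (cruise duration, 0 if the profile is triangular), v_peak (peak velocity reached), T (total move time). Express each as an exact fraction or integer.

(v_max)²/a_max = (103/8)²/(15/2) = 10609/480
375/32 < 10609/480 → triangular
v_peak = √(375/32·15/2) = √(5625/64) = 75/8
t_a = (75/8)/(15/2) = 5/4; t_c = 0
T = 2·5/4 = 5/2

t_a=5/4 t_c=0 v_peak=75/8 T=5/2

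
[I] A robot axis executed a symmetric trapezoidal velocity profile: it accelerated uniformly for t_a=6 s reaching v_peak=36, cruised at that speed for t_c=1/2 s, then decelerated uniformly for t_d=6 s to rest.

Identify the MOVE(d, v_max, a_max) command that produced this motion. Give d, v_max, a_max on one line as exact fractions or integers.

d=234 v_max=36 a_max=6

a_max = 36/6 = 6
d_a = ½·36·6 = 108; d_c = 36·1/2 = 18
d = 2·108 + 18 = 234
t_c = 1/2 > 0 so v_max = 36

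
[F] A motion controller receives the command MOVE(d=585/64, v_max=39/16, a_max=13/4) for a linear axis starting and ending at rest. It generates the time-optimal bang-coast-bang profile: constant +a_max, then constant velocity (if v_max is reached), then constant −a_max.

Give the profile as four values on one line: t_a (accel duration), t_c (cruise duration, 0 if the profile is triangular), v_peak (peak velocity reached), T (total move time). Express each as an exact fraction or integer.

t_a=3/4 t_c=3 v_peak=39/16 T=9/2

(v_max)²/a_max = (39/16)²/(13/4) = 117/64
585/64 ≥ 117/64 so v_max reached
t_a = (39/16)/(13/4) = 3/4; v_peak = 39/16
d_cruise = 585/64 − 117/64 = 117/16; t_c = (117/16)/(39/16) = 3
T = 2·3/4 + 3 = 9/2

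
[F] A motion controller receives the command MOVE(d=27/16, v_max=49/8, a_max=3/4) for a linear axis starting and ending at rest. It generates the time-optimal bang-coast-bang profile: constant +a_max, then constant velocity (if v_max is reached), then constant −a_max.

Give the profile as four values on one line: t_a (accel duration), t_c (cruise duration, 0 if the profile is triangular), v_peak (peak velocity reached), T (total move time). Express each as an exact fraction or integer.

t_a=3/2 t_c=0 v_peak=9/8 T=3

(v_max)²/a_max = (49/8)²/(3/4) = 2401/48
27/16 < 2401/48 → triangular
v_peak = √(27/16·3/4) = √(81/64) = 9/8
t_a = (9/8)/(3/4) = 3/2; t_c = 0
T = 2·3/2 = 3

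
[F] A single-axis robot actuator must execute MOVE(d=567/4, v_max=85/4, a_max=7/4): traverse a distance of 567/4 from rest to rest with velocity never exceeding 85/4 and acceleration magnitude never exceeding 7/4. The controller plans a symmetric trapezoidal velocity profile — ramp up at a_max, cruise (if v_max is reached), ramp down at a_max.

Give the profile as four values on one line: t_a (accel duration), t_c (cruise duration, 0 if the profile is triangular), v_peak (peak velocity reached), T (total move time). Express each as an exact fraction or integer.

v_max²/a_max = (85/4)²/(7/4) = 7225/28
567/4 < 7225/28 so t_c = 0
v_peak = √(567/4·7/4) = √(3969/16) = 63/4
t_a = (63/4)/(7/4) = 9; t_c = 0
T = 2·9 = 18

t_a=9 t_c=0 v_peak=63/4 T=18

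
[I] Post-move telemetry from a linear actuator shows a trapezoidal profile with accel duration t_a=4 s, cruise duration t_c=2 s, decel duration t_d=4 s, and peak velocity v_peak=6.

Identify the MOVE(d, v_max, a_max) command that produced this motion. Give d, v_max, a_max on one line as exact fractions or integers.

d=36 v_max=6 a_max=3/2

a_max = 6/4 = 3/2
d_a = ½·6·4 = 12; d_c = 6·2 = 12
d = 2·12 + 12 = 36
t_c = 2 > 0 ⇒ limit active, v_max = 6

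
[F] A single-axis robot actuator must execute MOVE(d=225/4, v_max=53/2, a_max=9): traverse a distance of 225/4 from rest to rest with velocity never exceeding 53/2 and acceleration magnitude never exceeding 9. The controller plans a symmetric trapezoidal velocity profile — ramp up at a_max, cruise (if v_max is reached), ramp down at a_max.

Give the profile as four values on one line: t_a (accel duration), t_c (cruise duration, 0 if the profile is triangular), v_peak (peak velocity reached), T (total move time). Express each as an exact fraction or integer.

v_max²/a_max = (53/2)²/9 = 2809/36
225/4 < 2809/36 ⇒ no cruise
v_peak = √(225/4·9) = √(2025/4) = 45/2
t_a = (45/2)/9 = 5/2; t_c = 0
T = 2·5/2 = 5

t_a=5/2 t_c=0 v_peak=45/2 T=5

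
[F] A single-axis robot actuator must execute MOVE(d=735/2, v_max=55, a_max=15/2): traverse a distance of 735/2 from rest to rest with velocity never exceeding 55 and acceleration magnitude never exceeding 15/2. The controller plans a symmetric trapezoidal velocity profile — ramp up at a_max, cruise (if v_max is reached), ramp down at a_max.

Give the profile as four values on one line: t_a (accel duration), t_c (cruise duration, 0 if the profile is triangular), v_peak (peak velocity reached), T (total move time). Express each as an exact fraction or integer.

t_a=7 t_c=0 v_peak=105/2 T=14

vₘ²/aₘ = 55²/(15/2) = 1210/3
735/2 < 1210/3 so t_c = 0
v_peak = √(735/2·15/2) = √(11025/4) = 105/2
t_a = (105/2)/(15/2) = 7; t_c = 0
T = 2·7 = 14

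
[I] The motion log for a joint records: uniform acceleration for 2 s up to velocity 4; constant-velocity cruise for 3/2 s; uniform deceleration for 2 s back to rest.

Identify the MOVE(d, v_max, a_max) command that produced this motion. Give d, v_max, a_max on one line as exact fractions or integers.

d=14 v_max=4 a_max=2

a_max = 4/2 = 2
d_a = ½·4·2 = 4; d_c = 4·3/2 = 6
d = 2·4 + 6 = 14
t_c = 3/2 > 0 so v_max = 4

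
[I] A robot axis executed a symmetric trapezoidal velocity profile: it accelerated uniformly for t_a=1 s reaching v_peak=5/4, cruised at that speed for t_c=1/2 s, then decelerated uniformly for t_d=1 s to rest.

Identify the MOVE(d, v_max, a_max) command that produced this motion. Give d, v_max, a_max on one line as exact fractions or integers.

d=15/8 v_max=5/4 a_max=5/4

a_max = (5/4)/1 = 5/4
d_a = ½·5/4·1 = 5/8; d_c = 5/4·1/2 = 5/8
d = 2·5/8 + 5/8 = 15/8
t_c = 1/2 > 0 → v_max = v_peak = 5/4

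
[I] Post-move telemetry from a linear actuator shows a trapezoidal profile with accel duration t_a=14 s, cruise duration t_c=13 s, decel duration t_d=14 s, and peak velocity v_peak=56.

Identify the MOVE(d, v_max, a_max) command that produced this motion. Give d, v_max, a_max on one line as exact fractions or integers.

a_max = 56/14 = 4
d_a = ½·56·14 = 392; d_c = 56·13 = 728
d = 2·392 + 728 = 1512
t_c = 13 > 0 → v_max = v_peak = 56

d=1512 v_max=56 a_max=4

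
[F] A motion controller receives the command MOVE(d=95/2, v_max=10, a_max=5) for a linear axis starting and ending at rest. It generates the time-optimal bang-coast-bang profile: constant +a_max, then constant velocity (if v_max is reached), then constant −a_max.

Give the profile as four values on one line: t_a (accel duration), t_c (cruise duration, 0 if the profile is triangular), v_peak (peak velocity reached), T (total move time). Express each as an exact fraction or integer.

t_a=2 t_c=11/4 v_peak=10 T=27/4

v_max²/a_max = 10²/5 = 20
95/2 ≥ 20 ⇒ cruise phase
t_a = 10/5 = 2; v_peak = 10
d_cruise = 95/2 − 20 = 55/2; t_c = (55/2)/10 = 11/4
T = 2·2 + 11/4 = 27/4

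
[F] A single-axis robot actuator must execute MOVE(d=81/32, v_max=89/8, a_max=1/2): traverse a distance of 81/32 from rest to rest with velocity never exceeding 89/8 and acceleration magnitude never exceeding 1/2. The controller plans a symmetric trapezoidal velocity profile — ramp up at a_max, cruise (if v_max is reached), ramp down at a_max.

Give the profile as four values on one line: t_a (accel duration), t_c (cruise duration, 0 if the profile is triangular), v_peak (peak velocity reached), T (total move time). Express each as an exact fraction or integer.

vₘ²/aₘ = (89/8)²/(1/2) = 7921/32
81/32 < 7921/32 → triangular
v_peak = √(81/32·1/2) = √(81/64) = 9/8
t_a = (9/8)/(1/2) = 9/4; t_c = 0
T = 2·9/4 = 9/2

t_a=9/4 t_c=0 v_peak=9/8 T=9/2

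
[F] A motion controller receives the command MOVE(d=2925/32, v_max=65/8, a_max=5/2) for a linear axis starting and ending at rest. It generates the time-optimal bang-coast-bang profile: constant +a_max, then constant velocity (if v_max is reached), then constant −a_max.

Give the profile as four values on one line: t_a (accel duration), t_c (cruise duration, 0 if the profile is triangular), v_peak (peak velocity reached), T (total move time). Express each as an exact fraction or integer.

t_a=13/4 t_c=8 v_peak=65/8 T=29/2

vₘ²/aₘ = (65/8)²/(5/2) = 845/32
2925/32 ≥ 845/32 → trapezoidal
t_a = (65/8)/(5/2) = 13/4; v_peak = 65/8
d_cruise = 2925/32 − 845/32 = 65; t_c = 65/(65/8) = 8
T = 2·13/4 + 8 = 29/2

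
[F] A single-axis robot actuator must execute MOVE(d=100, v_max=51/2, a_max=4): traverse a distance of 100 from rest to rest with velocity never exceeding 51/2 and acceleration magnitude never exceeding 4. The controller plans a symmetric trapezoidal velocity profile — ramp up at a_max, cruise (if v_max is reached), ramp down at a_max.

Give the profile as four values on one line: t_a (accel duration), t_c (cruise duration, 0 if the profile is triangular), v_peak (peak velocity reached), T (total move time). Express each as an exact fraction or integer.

t_a=5 t_c=0 v_peak=20 T=10

vₘ²/aₘ = (51/2)²/4 = 2601/16
100 < 2601/16 ⇒ no cruise
v_peak = √(100·4) = √400 = 20
t_a = 20/4 = 5; t_c = 0
T = 2·5 = 10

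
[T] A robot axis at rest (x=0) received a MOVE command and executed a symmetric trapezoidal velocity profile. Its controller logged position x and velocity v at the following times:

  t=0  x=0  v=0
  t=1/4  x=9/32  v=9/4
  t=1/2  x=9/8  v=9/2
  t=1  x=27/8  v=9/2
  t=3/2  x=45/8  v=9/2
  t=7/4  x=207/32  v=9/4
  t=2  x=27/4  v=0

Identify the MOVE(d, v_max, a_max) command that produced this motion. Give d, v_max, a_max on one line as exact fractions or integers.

d=27/4 v_max=9/2 a_max=9

final state: t=2, x=27/4, v=0 → d = 27/4
a_max = (9/4−0)/(1/4−0) = 9
max v = 9/2 over t∈[1/2,3/2] → v_max = 9/2
check: 9/2·(1/2+1) = 27/4 ✓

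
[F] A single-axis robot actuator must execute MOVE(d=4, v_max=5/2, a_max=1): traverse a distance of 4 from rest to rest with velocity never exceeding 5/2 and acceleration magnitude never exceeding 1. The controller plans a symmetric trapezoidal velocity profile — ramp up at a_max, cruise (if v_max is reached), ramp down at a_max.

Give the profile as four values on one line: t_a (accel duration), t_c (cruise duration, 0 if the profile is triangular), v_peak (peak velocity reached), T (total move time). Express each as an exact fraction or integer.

vₘ²/aₘ = (5/2)²/1 = 25/4
4 < 25/4 → triangular
v_peak = √(4·1) = √4 = 2
t_a = 2/1 = 2; t_c = 0
T = 2·2 = 4

t_a=2 t_c=0 v_peak=2 T=4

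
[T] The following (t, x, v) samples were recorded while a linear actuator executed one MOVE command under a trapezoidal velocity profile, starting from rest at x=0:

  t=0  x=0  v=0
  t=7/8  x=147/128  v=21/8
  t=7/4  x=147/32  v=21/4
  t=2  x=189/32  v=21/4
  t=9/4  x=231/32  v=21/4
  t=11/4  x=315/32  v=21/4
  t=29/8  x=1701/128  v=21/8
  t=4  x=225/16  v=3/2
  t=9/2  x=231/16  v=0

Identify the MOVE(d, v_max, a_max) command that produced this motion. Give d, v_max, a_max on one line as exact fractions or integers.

d=231/16 v_max=21/4 a_max=3

final state: t=9/2, x=231/16, v=0 → d = 231/16
a_max = (21/8−0)/(7/8−0) = 3
max v = 21/4 over t∈[7/4,11/4] → v_max = 21/4
check: 21/4·(7/4+1) = 231/16 ✓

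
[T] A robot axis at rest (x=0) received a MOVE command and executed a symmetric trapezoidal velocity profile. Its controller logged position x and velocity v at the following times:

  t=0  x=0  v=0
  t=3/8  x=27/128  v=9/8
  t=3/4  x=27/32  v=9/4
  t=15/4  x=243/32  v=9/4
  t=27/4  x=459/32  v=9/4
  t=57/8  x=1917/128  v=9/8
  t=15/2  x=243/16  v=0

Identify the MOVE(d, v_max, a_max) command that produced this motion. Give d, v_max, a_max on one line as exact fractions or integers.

d=243/16 v_max=9/4 a_max=3

final state: t=15/2, x=243/16, v=0 → d = 243/16
a_max = (9/8−0)/(3/8−0) = 3
max v = 9/4 over t∈[3/4,27/4] → v_max = 9/4
check: 9/4·(3/4+6) = 243/16 ✓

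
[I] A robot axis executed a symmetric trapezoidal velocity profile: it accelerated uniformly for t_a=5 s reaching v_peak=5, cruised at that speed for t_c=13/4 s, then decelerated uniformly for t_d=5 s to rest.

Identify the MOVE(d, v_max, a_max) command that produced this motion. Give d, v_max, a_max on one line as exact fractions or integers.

d=165/4 v_max=5 a_max=1

a_max = 5/5 = 1
d_a = ½·5·5 = 25/2; d_c = 5·13/4 = 65/4
d = 2·25/2 + 65/4 = 165/4
t_c = 13/4 > 0 → v_max = v_peak = 5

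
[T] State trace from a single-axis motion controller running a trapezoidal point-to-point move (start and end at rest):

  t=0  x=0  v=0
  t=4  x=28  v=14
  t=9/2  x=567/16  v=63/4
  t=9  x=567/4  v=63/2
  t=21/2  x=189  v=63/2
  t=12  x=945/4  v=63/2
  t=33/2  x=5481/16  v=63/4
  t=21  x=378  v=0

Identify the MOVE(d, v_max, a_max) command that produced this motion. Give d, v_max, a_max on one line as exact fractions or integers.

d=378 v_max=63/2 a_max=7/2

final state: t=21, x=378, v=0 → d = 378
a_max = (14−0)/(4−0) = 7/2
max v = 63/2 over t∈[9,12] → v_max = 63/2
check: 63/2·(9+3) = 378 ✓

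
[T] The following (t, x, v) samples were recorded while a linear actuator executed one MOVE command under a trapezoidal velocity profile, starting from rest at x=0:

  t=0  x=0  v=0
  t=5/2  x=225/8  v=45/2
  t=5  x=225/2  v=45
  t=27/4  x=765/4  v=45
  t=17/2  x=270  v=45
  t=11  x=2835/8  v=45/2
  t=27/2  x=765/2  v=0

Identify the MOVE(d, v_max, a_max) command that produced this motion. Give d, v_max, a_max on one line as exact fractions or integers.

final state: t=27/2, x=765/2, v=0 → d = 765/2
a_max = (45/2−0)/(5/2−0) = 9
max v = 45 over t∈[5,17/2] → v_max = 45
check: 45·(5+7/2) = 765/2 ✓

d=765/2 v_max=45 a_max=9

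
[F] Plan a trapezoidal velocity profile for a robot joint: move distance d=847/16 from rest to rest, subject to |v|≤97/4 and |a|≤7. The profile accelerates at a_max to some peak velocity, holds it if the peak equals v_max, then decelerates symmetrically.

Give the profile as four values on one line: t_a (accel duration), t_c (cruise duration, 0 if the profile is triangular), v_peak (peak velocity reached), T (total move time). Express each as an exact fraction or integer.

t_a=11/4 t_c=0 v_peak=77/4 T=11/2

(v_max)²/a_max = (97/4)²/7 = 9409/112
847/16 < 9409/112 → triangular
v_peak = √(847/16·7) = √(5929/16) = 77/4
t_a = (77/4)/7 = 11/4; t_c = 0
T = 2·11/4 = 11/2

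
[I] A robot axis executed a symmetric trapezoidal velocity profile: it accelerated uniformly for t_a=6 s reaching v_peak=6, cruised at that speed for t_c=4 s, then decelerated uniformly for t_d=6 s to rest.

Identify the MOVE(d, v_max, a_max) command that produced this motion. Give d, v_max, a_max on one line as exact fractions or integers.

d=60 v_max=6 a_max=1

a_max = 6/6 = 1
d_a = ½·6·6 = 18; d_c = 6·4 = 24
d = 2·18 + 24 = 60
t_c = 4 > 0 so v_max = 6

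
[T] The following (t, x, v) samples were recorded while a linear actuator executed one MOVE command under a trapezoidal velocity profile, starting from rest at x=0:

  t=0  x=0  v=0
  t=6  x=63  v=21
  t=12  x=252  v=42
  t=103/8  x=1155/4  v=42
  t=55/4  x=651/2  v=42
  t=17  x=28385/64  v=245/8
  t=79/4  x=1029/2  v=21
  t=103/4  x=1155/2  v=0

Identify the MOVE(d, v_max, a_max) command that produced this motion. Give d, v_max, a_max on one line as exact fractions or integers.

d=1155/2 v_max=42 a_max=7/2

final state: t=103/4, x=1155/2, v=0 → d = 1155/2
a_max = (21−0)/(6−0) = 7/2
max v = 42 over t∈[12,55/4] → v_max = 42
check: 42·(12+7/4) = 1155/2 ✓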